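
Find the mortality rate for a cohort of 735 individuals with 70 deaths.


Mortality rate = 70 / 735 = 0.095238 ≈ 0.0952

0.0952


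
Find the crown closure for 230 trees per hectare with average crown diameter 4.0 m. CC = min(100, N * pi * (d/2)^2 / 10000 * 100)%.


(d/2)^2 = (4.0/2)^2 = 2^2 = 4
Crown area = 3.141593 * 4 = 12.5664 m^2
N * area / 10000 * 100 = 230 * 12.5664 / 10000 * 100 = 28.9027
CC = min(100, 28.9027) = 28.9027 ≈ 28.9%

28.9%


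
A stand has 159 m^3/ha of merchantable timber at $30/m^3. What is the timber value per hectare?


Value = 159 * 30 = $4770/ha

$4770/ha


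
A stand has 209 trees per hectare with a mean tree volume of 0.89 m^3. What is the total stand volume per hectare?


V_stand = 209 * 0.89 = 186.01 ≈ 186.0 m^3/ha

186.0 m^3/ha


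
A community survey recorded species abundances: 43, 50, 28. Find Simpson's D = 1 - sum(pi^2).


Total N = 43 + 50 + 28 = 121
Per-species terms:
  p = 43/121 = 0.355372; p^2 = 0.355372^2 = 0.126289
  p = 50/121 = 0.413223; p^2 = 0.413223^2 = 0.170753
  p = 28/121 = 0.231405; p^2 = 0.231405^2 = 0.053548
sum(p^2) = 0.126289 + 0.170753 + 0.053548 = 0.350590
D = 1 - 0.350590 = 0.649410 ≈ 0.6494

0.6494


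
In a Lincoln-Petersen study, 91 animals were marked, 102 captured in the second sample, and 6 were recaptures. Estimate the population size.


N = M * C / R = 91 * 102 / 6 = 9282 / 6 = 1547

1547 individuals


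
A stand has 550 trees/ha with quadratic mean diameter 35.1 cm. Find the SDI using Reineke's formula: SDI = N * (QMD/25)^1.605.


QMD/25 = 35.1/25 = 1.404
(1.404)^1.605 = exp(1.605 * ln(1.404)) = exp(1.605 * 0.339325) = exp(0.544617) = 1.72395
SDI = 550 * 1.72395 = 948.173 ≈ 948

948


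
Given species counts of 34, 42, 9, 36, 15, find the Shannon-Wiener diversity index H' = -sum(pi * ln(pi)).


Total N = 34 + 42 + 9 + 36 + 15 = 136
Per-species terms:
  p = 34/136 = 0.250000; ln(p) = -1.386294; p*ln(p) = 0.250000 * (-1.386294) = -0.346574
  p = 42/136 = 0.308824; ln(p) = -1.174984; p*ln(p) = 0.308824 * (-1.174984) = -0.362863
  p = 9/136 = 0.066176; ln(p) = -2.715437; p*ln(p) = 0.066176 * (-2.715437) = -0.179697
  p = 36/136 = 0.264706; ln(p) = -1.329136; p*ln(p) = 0.264706 * (-1.329136) = -0.351830
  p = 15/136 = 0.110294; ln(p) = -2.204606; p*ln(p) = 0.110294 * (-2.204606) = -0.243155
sum(p*ln(p)) = (-0.346574) + (-0.362863) + (-0.179697) + (-0.351830) + (-0.243155) = -1.484119
H' = -(-1.484119) = 1.484119 ≈ 1.4841

1.4841


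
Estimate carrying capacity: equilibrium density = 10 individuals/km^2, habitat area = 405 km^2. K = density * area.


K = 10 * 405 = 4050 individuals

4050 individuals


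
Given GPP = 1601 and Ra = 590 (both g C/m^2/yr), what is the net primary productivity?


NPP = GPP - Ra = 1601 - 590 = 1011 g C/m^2/yr

1011 g C/m^2/yr


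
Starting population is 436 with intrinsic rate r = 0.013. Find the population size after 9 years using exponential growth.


r*t = 0.013 * 9 = 0.117
exp(0.117) = 1.12412
N = 436 * 1.12412 = 490.116 ≈ 490

490


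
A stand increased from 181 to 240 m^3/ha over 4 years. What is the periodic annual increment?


PAI = (V2 - V1) / period = (240 - 181) / 4 = 59 / 4 = 14.75 m^3/ha/yr

14.75 m^3/ha/yr


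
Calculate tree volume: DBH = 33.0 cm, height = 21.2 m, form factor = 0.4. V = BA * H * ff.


(D/200)^2 = (33.0/200)^2 = 0.165^2 = 0.027225
BA = 3.141593 * 0.027225 = 0.0855299 m^2
V = 0.0855299 * 21.2 * 0.4 = 0.725294 ≈ 0.725 m^3

0.725 m^3


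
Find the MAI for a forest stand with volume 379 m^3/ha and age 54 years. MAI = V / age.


MAI = 379 / 54 = 7.0185 ≈ 7.02 m^3/ha/yr

7.02 m^3/ha/yr


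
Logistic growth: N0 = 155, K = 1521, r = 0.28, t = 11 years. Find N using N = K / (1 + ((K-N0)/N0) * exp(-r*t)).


(K - N0)/N0 = (1521 - 155)/155 = 1366/155 = 8.81290
r*t = 0.28 * 11 = 3.08; exp(-3.08) = 0.0459593
8.81290 * 0.0459593 = 0.405035
1 + 0.405035 = 1.40504
N = 1521 / 1.40504 = 1082.53 ≈ 1083

1083


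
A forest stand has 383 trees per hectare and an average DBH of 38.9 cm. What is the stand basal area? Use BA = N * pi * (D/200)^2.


(D/200)^2 = (38.9/200)^2 = 0.1945^2 = 0.03783025
Individual BA = 3.141593 * 0.03783025 = 0.118847 m^2
Stand BA = 383 * 0.118847 = 45.5184 ≈ 45.52 m^2/ha

45.52 m^2/ha


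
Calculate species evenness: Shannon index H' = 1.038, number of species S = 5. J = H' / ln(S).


ln(5) = 1.60944
J = H' / ln(S) = 1.038 / 1.60944 = 0.644945 ≈ 0.6449

0.6449


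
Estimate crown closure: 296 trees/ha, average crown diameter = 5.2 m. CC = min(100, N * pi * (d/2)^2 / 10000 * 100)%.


(d/2)^2 = (5.2/2)^2 = 2.6^2 = 6.76
Crown area = 3.141593 * 6.76 = 21.2372 m^2
N * area / 10000 * 100 = 296 * 21.2372 / 10000 * 100 = 62.8621
CC = min(100, 62.8621) = 62.8621 ≈ 62.9%

62.9%


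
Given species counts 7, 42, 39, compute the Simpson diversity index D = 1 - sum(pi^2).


Total N = 7 + 42 + 39 = 88
Per-species terms:
  p = 7/88 = 0.079545; p^2 = 0.079545^2 = 0.006327
  p = 42/88 = 0.477273; p^2 = 0.477273^2 = 0.227790
  p = 39/88 = 0.443182; p^2 = 0.443182^2 = 0.196410
sum(p^2) = 0.006327 + 0.227790 + 0.196410 = 0.430527
D = 1 - 0.430527 = 0.569473 ≈ 0.5695

0.5695


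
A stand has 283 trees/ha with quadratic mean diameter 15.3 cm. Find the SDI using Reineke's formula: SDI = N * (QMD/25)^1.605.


QMD/25 = 15.3/25 = 0.612
(0.612)^1.605 = exp(1.605 * ln(0.612)) = exp(1.605 * (-0.491023)) = exp(-0.788092) = 0.454712
SDI = 283 * 0.454712 = 128.683 ≈ 129

129


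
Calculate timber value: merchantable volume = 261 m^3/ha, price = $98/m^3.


Value = 261 * 98 = $25578/ha

$25578/ha


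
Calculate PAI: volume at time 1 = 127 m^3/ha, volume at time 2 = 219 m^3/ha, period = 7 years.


PAI = (V2 - V1) / period = (219 - 127) / 7 = 92 / 7 = 13.1429 ≈ 13.14 m^3/ha/yr

13.14 m^3/ha/yr


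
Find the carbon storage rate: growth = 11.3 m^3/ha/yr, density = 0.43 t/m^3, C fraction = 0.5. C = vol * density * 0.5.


C = 11.3 * 0.43 * 0.5 = 2.4295 ≈ 2.43 t C/ha/yr

2.43 t C/ha/yr


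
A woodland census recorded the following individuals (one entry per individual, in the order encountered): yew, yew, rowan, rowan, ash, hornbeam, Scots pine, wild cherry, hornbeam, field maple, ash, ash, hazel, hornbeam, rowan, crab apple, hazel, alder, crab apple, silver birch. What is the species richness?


Total individuals logged = 20
Distinct species (count of individuals): yew (2), rowan (3), ash (3), hornbeam (3), Scots pine (1), wild cherry (1), field maple (1), hazel (2), crab apple (2), alder (1), silver birch (1)
Species richness = number of distinct species = 11

11


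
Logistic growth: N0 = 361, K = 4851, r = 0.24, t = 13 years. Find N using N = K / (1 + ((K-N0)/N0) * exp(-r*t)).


(K - N0)/N0 = (4851 - 361)/361 = 4490/361 = 12.4377
r*t = 0.24 * 13 = 3.12; exp(-3.12) = 0.0441572
12.4377 * 0.0441572 = 0.549214
1 + 0.549214 = 1.54921
N = 4851 / 1.54921 = 3131.27 ≈ 3131

3131


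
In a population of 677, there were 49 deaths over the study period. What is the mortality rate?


Mortality rate = 49 / 677 = 0.072378 ≈ 0.0724

0.0724


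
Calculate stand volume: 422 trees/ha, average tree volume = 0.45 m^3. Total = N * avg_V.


V_stand = 422 * 0.45 = 189.9 m^3/ha

189.9 m^3/ha


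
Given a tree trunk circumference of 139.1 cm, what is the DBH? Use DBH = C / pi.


DBH = C / pi = 139.1 / 3.141593 = 44.2769 ≈ 44.28 cm

44.28 cm


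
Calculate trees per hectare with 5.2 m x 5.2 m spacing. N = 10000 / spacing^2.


N = 10000 / 5.2^2 = 10000 / 27.04 = 369.822 ≈ 370 trees/ha

370 trees/ha


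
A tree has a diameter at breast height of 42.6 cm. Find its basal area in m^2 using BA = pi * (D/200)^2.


D/200 = 42.6/200 = 0.213 m
(D/200)^2 = 0.213^2 = 0.045369
BA = 3.141593 * 0.045369 = 0.142531 ≈ 0.1425 m^2

0.1425 m^2


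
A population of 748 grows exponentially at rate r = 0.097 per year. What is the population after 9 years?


r*t = 0.097 * 9 = 0.873
exp(0.873) = 2.39408
N = 748 * 2.39408 = 1790.77 ≈ 1791

1791


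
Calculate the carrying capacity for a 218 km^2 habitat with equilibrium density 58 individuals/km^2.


K = 58 * 218 = 12644 individuals

12644 individuals


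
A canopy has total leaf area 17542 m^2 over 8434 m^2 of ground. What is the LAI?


LAI = 17542 / 8434 = 2.0799 ≈ 2.08

2.08


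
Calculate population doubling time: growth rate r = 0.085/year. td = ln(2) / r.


td = ln(2) / 0.085 = 0.693147 / 0.085 = 8.15467 ≈ 8.2 years

8.2 years


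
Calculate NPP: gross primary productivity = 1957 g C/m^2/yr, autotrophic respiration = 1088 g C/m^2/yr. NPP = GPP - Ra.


NPP = GPP - Ra = 1957 - 1088 = 869 g C/m^2/yr

869 g C/m^2/yr


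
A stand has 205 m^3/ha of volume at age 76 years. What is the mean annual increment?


MAI = 205 / 76 = 2.6974 ≈ 2.70 m^3/ha/yr

2.70 m^3/ha/yr


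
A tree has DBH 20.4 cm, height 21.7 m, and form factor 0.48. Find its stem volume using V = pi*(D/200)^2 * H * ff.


(D/200)^2 = (20.4/200)^2 = 0.102^2 = 0.010404
BA = 3.141593 * 0.010404 = 0.0326851 m^2
V = 0.0326851 * 21.7 * 0.48 = 0.340448 ≈ 0.340 m^3

0.340 m^3


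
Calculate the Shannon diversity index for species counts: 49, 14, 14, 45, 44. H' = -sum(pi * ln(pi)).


Total N = 49 + 14 + 14 + 45 + 44 = 166
Per-species terms:
  p = 49/166 = 0.295181; ln(p) = -1.220167; p*ln(p) = 0.295181 * (-1.220167) = -0.360170
  p = 14/166 = 0.084337; ln(p) = -2.472935; p*ln(p) = 0.084337 * (-2.472935) = -0.208560
  p = 14/166 = 0.084337; ln(p) = -2.472935; p*ln(p) = 0.084337 * (-2.472935) = -0.208560
  p = 45/166 = 0.271084; ln(p) = -1.305327; p*ln(p) = 0.271084 * (-1.305327) = -0.353853
  p = 44/166 = 0.265060; ln(p) = -1.327799; p*ln(p) = 0.265060 * (-1.327799) = -0.351946
sum(p*ln(p)) = (-0.360170) + (-0.208560) + (-0.208560) + (-0.353853) + (-0.351946) = -1.483089
H' = -(-1.483089) = 1.483089 ≈ 1.4831

1.4831


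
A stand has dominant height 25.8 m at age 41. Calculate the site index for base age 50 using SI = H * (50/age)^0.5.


50/41 = 1.21951
(1.21951)^0.5 = 1.10431
SI = 25.8 * 1.10431 = 28.4912 ≈ 28.5 m

28.5 m


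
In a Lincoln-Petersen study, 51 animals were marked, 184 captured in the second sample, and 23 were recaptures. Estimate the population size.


N = M * C / R = 51 * 184 / 23 = 9384 / 23 = 408

408 individuals


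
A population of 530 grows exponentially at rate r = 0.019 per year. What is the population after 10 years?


r*t = 0.019 * 10 = 0.19
exp(0.19) = 1.20925
N = 530 * 1.20925 = 640.903 ≈ 641

641


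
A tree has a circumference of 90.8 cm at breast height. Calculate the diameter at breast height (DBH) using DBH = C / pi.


DBH = C / pi = 90.8 / 3.141593 = 28.9025 ≈ 28.90 cm

28.90 cm


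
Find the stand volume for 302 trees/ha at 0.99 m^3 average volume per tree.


V_stand = 302 * 0.99 = 298.98 ≈ 299.0 m^3/ha

299.0 m^3/ha


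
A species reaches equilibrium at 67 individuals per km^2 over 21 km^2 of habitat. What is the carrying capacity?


K = 67 * 21 = 1407 individuals

1407 individuals


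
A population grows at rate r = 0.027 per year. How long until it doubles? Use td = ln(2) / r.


td = ln(2) / 0.027 = 0.693147 / 0.027 = 25.6721 ≈ 25.7 years

25.7 years


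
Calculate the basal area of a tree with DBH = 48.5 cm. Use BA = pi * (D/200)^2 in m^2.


D/200 = 48.5/200 = 0.2425 m
(D/200)^2 = 0.2425^2 = 0.05880625
BA = 3.141593 * 0.05880625 = 0.184745 ≈ 0.1847 m^2

0.1847 m^2


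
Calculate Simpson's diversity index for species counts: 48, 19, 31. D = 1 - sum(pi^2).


Total N = 48 + 19 + 31 = 98
Per-species terms:
  p = 48/98 = 0.489796; p^2 = 0.489796^2 = 0.239900
  p = 19/98 = 0.193878; p^2 = 0.193878^2 = 0.037589
  p = 31/98 = 0.316327; p^2 = 0.316327^2 = 0.100063
sum(p^2) = 0.239900 + 0.037589 + 0.100063 = 0.377552
D = 1 - 0.377552 = 0.622448 ≈ 0.6224

0.6224


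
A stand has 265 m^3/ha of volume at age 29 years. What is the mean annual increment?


MAI = 265 / 29 = 9.1379 ≈ 9.14 m^3/ha/yr

9.14 m^3/ha/yr


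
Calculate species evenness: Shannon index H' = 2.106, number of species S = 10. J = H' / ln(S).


ln(10) = 2.30259
J = H' / ln(S) = 2.106 / 2.30259 = 0.914622 ≈ 0.9146

0.9146


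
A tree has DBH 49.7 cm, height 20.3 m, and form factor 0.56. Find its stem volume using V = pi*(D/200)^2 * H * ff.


(D/200)^2 = (49.7/200)^2 = 0.2485^2 = 0.06175225
BA = 3.141593 * 0.06175225 = 0.194000 m^2
V = 0.194000 * 20.3 * 0.56 = 2.20539 ≈ 2.205 m^3

2.205 m^3


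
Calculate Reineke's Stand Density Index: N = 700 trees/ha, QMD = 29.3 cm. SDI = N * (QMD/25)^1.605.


QMD/25 = 29.3/25 = 1.172
(1.172)^1.605 = exp(1.605 * ln(1.172)) = exp(1.605 * 0.158712) = exp(0.254733) = 1.29012
SDI = 700 * 1.29012 = 903.084 ≈ 903

903


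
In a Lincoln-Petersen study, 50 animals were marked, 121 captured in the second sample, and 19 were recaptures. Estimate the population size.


N = M * C / R = 50 * 121 / 19 = 6050 / 19 = 318.42 ≈ 318

318 individuals


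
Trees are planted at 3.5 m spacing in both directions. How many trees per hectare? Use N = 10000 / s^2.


N = 10000 / 3.5^2 = 10000 / 12.25 = 816.327 ≈ 816 trees/ha

816 trees/ha


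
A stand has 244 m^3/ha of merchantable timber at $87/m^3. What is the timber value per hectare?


Value = 244 * 87 = $21228/ha

$21228/ha


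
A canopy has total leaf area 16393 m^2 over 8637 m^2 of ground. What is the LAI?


LAI = 16393 / 8637 = 1.8980 ≈ 1.90

1.90


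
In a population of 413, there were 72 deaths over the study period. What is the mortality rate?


Mortality rate = 72 / 413 = 0.174334 ≈ 0.1743

0.1743


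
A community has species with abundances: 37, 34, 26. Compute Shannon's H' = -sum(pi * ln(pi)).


Total N = 37 + 34 + 26 = 97
Per-species terms:
  p = 37/97 = 0.381443; ln(p) = -0.963794; p*ln(p) = 0.381443 * (-0.963794) = -0.367632
  p = 34/97 = 0.350515; ln(p) = -1.048352; p*ln(p) = 0.350515 * (-1.048352) = -0.367463
  p = 26/97 = 0.268041; ln(p) = -1.316615; p*ln(p) = 0.268041 * (-1.316615) = -0.352907
sum(p*ln(p)) = (-0.367632) + (-0.367463) + (-0.352907) = -1.088002
H' = -(-1.088002) = 1.088002 ≈ 1.0880

1.0880


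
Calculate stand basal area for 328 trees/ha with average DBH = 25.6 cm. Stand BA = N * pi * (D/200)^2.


(D/200)^2 = (25.6/200)^2 = 0.128^2 = 0.016384
Individual BA = 3.141593 * 0.016384 = 0.0514719 m^2
Stand BA = 328 * 0.0514719 = 16.8828 ≈ 16.88 m^2/ha

16.88 m^2/ha


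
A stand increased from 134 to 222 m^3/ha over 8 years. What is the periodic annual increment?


PAI = (V2 - V1) / period = (222 - 134) / 8 = 88 / 8 = 11.00 m^3/ha/yr

11.00 m^3/ha/yr


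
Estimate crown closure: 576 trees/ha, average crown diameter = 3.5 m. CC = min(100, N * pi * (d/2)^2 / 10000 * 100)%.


(d/2)^2 = (3.5/2)^2 = 1.75^2 = 3.0625
Crown area = 3.141593 * 3.0625 = 9.62113 m^2
N * area / 10000 * 100 = 576 * 9.62113 / 10000 * 100 = 55.4177
CC = min(100, 55.4177) = 55.4177 ≈ 55.4%

55.4%


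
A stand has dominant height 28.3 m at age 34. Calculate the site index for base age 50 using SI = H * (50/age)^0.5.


50/34 = 1.47059
(1.47059)^0.5 = 1.21268
SI = 28.3 * 1.21268 = 34.3188 ≈ 34.3 m

34.3 m


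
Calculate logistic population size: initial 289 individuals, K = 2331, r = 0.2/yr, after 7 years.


(K - N0)/N0 = (2331 - 289)/289 = 2042/289 = 7.06574
r*t = 0.2 * 7 = 1.4; exp(-1.4) = 0.246597
7.06574 * 0.246597 = 1.74239
1 + 1.74239 = 2.74239
N = 2331 / 2.74239 = 849.989 ≈ 850

850


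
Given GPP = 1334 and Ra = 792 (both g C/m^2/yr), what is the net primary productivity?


NPP = GPP - Ra = 1334 - 792 = 542 g C/m^2/yr

542 g C/m^2/yr


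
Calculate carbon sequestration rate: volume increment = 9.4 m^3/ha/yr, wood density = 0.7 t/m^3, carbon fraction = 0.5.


C = 9.4 * 0.7 * 0.5 = 3.29 t C/ha/yr

3.29 t C/ha/yr


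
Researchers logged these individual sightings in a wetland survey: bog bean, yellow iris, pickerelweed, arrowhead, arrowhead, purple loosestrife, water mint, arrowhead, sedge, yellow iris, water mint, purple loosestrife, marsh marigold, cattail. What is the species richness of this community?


Total individuals logged = 14
Distinct species (count of individuals): bog bean (1), yellow iris (2), pickerelweed (1), arrowhead (3), purple loosestrife (2), water mint (2), sedge (1), marsh marigold (1), cattail (1)
Species richness = number of distinct species = 9

9


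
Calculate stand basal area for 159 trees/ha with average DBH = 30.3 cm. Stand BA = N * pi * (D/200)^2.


(D/200)^2 = (30.3/200)^2 = 0.1515^2 = 0.02295225
Individual BA = 3.141593 * 0.02295225 = 0.0721066 m^2
Stand BA = 159 * 0.0721066 = 11.4649 ≈ 11.46 m^2/ha

11.46 m^2/ha


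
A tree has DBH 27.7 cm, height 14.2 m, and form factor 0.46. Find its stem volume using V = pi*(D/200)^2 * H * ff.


(D/200)^2 = (27.7/200)^2 = 0.1385^2 = 0.01918225
BA = 3.141593 * 0.01918225 = 0.0602628 m^2
V = 0.0602628 * 14.2 * 0.46 = 0.393637 ≈ 0.394 m^3

0.394 m^3


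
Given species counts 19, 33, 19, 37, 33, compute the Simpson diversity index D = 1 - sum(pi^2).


Total N = 19 + 33 + 19 + 37 + 33 = 141
Per-species terms:
  p = 19/141 = 0.134752; p^2 = 0.134752^2 = 0.018158
  p = 33/141 = 0.234043; p^2 = 0.234043^2 = 0.054776
  p = 19/141 = 0.134752; p^2 = 0.134752^2 = 0.018158
  p = 37/141 = 0.262411; p^2 = 0.262411^2 = 0.068860
  p = 33/141 = 0.234043; p^2 = 0.234043^2 = 0.054776
sum(p^2) = 0.018158 + 0.054776 + 0.018158 + 0.068860 + 0.054776 = 0.214728
D = 1 - 0.214728 = 0.785272 ≈ 0.7853

0.7853


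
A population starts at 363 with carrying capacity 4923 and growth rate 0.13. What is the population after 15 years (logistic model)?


(K - N0)/N0 = (4923 - 363)/363 = 4560/363 = 12.5620
r*t = 0.13 * 15 = 1.95; exp(-1.95) = 0.142274
12.5620 * 0.142274 = 1.78725
1 + 1.78725 = 2.78725
N = 4923 / 2.78725 = 1766.26 ≈ 1766

1766


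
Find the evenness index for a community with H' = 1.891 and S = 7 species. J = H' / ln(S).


ln(7) = 1.94591
J = H' / ln(S) = 1.891 / 1.94591 = 0.971782 ≈ 0.9718

0.9718


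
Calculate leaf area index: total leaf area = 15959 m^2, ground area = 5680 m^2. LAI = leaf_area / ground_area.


LAI = 15959 / 5680 = 2.8097 ≈ 2.81

2.81


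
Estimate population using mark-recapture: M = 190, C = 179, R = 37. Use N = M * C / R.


N = M * C / R = 190 * 179 / 37 = 34010 / 37 = 919.19 ≈ 919

919 individuals


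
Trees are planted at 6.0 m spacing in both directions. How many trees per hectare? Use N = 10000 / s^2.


N = 10000 / 6.0^2 = 10000 / 36 = 277.778 ≈ 278 trees/ha

278 trees/ha


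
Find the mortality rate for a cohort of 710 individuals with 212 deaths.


Mortality rate = 212 / 710 = 0.298592 ≈ 0.2986

0.2986


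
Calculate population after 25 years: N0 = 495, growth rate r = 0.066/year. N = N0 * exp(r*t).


r*t = 0.066 * 25 = 1.65
exp(1.65) = 5.20698
N = 495 * 5.20698 = 2577.46 ≈ 2577

2577


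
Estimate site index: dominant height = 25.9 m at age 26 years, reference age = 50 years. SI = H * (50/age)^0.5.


50/26 = 1.92308
(1.92308)^0.5 = 1.38675
SI = 25.9 * 1.38675 = 35.9168 ≈ 35.9 m

35.9 m


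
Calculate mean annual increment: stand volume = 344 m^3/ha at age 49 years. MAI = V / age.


MAI = 344 / 49 = 7.0204 ≈ 7.02 m^3/ha/yr

7.02 m^3/ha/yr


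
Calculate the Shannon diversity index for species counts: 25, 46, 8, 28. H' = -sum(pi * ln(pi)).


Total N = 25 + 46 + 8 + 28 = 107
Per-species terms:
  p = 25/107 = 0.233645; ln(p) = -1.453952; p*ln(p) = 0.233645 * (-1.453952) = -0.339709
  p = 46/107 = 0.429907; ln(p) = -0.844186; p*ln(p) = 0.429907 * (-0.844186) = -0.362921
  p = 8/107 = 0.074766; ln(p) = -2.593392; p*ln(p) = 0.074766 * (-2.593392) = -0.193898
  p = 28/107 = 0.261682; ln(p) = -1.340625; p*ln(p) = 0.261682 * (-1.340625) = -0.350817
sum(p*ln(p)) = (-0.339709) + (-0.362921) + (-0.193898) + (-0.350817) = -1.247345
H' = -(-1.247345) = 1.247345 ≈ 1.2473

1.2473


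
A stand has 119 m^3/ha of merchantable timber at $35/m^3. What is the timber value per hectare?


Value = 119 * 35 = $4165/ha

$4165/ha


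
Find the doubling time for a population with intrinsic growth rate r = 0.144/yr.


td = ln(2) / 0.144 = 0.693147 / 0.144 = 4.81352 ≈ 4.8 years

4.8 years


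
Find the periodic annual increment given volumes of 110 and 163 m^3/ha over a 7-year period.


PAI = (V2 - V1) / period = (163 - 110) / 7 = 53 / 7 = 7.5714 ≈ 7.57 m^3/ha/yr

7.57 m^3/ha/yr


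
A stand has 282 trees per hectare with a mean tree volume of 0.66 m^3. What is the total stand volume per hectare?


V_stand = 282 * 0.66 = 186.12 ≈ 186.1 m^3/ha

186.1 m^3/ha


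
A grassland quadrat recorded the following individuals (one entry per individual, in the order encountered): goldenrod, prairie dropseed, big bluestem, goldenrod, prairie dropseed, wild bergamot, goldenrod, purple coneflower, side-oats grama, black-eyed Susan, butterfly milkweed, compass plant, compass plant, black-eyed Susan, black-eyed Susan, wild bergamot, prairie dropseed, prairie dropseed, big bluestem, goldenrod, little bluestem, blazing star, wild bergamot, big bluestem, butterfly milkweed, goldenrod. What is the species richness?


Total individuals logged = 26
Distinct species (count of individuals): goldenrod (5), prairie dropseed (4), big bluestem (3), wild bergamot (3), purple coneflower (1), side-oats grama (1), black-eyed Susan (3), butterfly milkweed (2), compass plant (2), little bluestem (1), blazing star (1)
Species richness = number of distinct species = 11

11


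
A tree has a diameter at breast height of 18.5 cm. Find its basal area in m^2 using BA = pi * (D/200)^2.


D/200 = 18.5/200 = 0.0925 m
(D/200)^2 = 0.0925^2 = 0.00855625
BA = 3.141593 * 0.00855625 = 0.0268803 ≈ 0.0269 m^2

0.0269 m^2


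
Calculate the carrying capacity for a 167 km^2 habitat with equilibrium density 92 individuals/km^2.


K = 92 * 167 = 15364 individuals

15364 individuals


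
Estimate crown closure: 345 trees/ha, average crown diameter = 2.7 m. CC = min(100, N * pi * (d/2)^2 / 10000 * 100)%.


(d/2)^2 = (2.7/2)^2 = 1.35^2 = 1.8225
Crown area = 3.141593 * 1.8225 = 5.72555 m^2
N * area / 10000 * 100 = 345 * 5.72555 / 10000 * 100 = 19.7531
CC = min(100, 19.7531) = 19.7531 ≈ 19.8%

19.8%


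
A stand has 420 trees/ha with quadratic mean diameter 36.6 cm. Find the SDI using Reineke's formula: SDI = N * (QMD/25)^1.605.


QMD/25 = 36.6/25 = 1.464
(1.464)^1.605 = exp(1.605 * ln(1.464)) = exp(1.605 * 0.381172) = exp(0.611781) = 1.84371
SDI = 420 * 1.84371 = 774.358 ≈ 774

774


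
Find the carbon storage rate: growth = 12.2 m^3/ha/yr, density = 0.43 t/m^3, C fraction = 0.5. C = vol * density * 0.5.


C = 12.2 * 0.43 * 0.5 = 2.623 ≈ 2.62 t C/ha/yr

2.62 t C/ha/yr


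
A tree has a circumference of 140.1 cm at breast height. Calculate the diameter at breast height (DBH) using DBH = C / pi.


DBH = C / pi = 140.1 / 3.141593 = 44.5952 ≈ 44.60 cm

44.60 cm


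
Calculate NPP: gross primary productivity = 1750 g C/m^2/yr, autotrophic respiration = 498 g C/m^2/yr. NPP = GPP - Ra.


NPP = GPP - Ra = 1750 - 498 = 1252 g C/m^2/yr

1252 g C/m^2/yr


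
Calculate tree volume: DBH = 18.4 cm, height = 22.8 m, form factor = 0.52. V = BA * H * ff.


(D/200)^2 = (18.4/200)^2 = 0.092^2 = 0.008464
BA = 3.141593 * 0.008464 = 0.0265904 m^2
V = 0.0265904 * 22.8 * 0.52 = 0.315256 ≈ 0.315 m^3

0.315 m^3


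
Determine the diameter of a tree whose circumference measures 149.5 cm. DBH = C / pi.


DBH = C / pi = 149.5 / 3.141593 = 47.5873 ≈ 47.59 cm

47.59 cm


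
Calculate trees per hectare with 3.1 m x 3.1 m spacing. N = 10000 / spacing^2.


N = 10000 / 3.1^2 = 10000 / 9.61 = 1040.58 ≈ 1041 trees/ha

1041 trees/ha


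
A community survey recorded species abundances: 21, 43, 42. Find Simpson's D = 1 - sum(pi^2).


Total N = 21 + 43 + 42 = 106
Per-species terms:
  p = 21/106 = 0.198113; p^2 = 0.198113^2 = 0.039249
  p = 43/106 = 0.405660; p^2 = 0.405660^2 = 0.164560
  p = 42/106 = 0.396226; p^2 = 0.396226^2 = 0.156995
sum(p^2) = 0.039249 + 0.164560 + 0.156995 = 0.360804
D = 1 - 0.360804 = 0.639196 ≈ 0.6392

0.6392


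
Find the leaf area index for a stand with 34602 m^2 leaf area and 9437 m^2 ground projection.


LAI = 34602 / 9437 = 3.6666 ≈ 3.67

3.67


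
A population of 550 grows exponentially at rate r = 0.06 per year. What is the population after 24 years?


r*t = 0.06 * 24 = 1.44
exp(1.44) = 4.22070
N = 550 * 4.22070 = 2321.39 ≈ 2321

2321


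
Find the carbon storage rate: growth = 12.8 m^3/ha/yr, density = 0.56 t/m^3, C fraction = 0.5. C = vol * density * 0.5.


C = 12.8 * 0.56 * 0.5 = 3.584 ≈ 3.58 t C/ha/yr

3.58 t C/ha/yr


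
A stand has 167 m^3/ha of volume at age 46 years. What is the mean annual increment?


MAI = 167 / 46 = 3.6304 ≈ 3.63 m^3/ha/yr

3.63 m^3/ha/yr


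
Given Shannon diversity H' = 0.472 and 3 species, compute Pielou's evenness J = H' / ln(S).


ln(3) = 1.09861
J = H' / ln(S) = 0.472 / 1.09861 = 0.429634 ≈ 0.4296

0.4296


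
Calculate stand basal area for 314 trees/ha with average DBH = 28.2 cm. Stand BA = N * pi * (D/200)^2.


(D/200)^2 = (28.2/200)^2 = 0.141^2 = 0.019881
Individual BA = 3.141593 * 0.019881 = 0.0624580 m^2
Stand BA = 314 * 0.0624580 = 19.6118 ≈ 19.61 m^2/ha

19.61 m^2/ha


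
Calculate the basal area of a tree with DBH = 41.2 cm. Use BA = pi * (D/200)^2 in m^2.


D/200 = 41.2/200 = 0.206 m
(D/200)^2 = 0.206^2 = 0.042436
BA = 3.141593 * 0.042436 = 0.133317 ≈ 0.1333 m^2

0.1333 m^2


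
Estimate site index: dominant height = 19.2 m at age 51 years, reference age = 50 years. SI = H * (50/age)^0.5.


50/51 = 0.980392
(0.980392)^0.5 = 0.990147
SI = 19.2 * 0.990147 = 19.0108 ≈ 19.0 m

19.0 m


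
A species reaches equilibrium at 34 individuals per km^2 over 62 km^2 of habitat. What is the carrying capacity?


K = 34 * 62 = 2108 individuals

2108 individuals


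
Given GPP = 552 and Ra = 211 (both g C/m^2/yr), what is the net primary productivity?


NPP = GPP - Ra = 552 - 211 = 341 g C/m^2/yr

341 g C/m^2/yr


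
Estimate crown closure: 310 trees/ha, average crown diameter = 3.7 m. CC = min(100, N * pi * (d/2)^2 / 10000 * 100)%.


(d/2)^2 = (3.7/2)^2 = 1.85^2 = 3.4225
Crown area = 3.141593 * 3.4225 = 10.7521 m^2
N * area / 10000 * 100 = 310 * 10.7521 / 10000 * 100 = 33.3315
CC = min(100, 33.3315) = 33.3315 ≈ 33.3%

33.3%


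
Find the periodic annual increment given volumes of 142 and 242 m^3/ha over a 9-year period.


PAI = (V2 - V1) / period = (242 - 142) / 9 = 100 / 9 = 11.1111 ≈ 11.11 m^3/ha/yr

11.11 m^3/ha/yr


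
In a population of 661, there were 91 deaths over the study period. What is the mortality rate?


Mortality rate = 91 / 661 = 0.137670 ≈ 0.1377

0.1377


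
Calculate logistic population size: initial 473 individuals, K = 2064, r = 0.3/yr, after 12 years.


(K - N0)/N0 = (2064 - 473)/473 = 1591/473 = 3.36364
r*t = 0.3 * 12 = 3.6; exp(-3.6) = 0.0273237
3.36364 * 0.0273237 = 0.0919071
1 + 0.0919071 = 1.09191
N = 2064 / 1.09191 = 1890.27 ≈ 1890

1890


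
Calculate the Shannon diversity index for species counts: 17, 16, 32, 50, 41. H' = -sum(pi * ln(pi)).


Total N = 17 + 16 + 32 + 50 + 41 = 156
Per-species terms:
  p = 17/156 = 0.108974; ln(p) = -2.216646; p*ln(p) = 0.108974 * (-2.216646) = -0.241557
  p = 16/156 = 0.102564; ln(p) = -2.277268; p*ln(p) = 0.102564 * (-2.277268) = -0.233566
  p = 32/156 = 0.205128; ln(p) = -1.584121; p*ln(p) = 0.205128 * (-1.584121) = -0.324948
  p = 50/156 = 0.320513; ln(p) = -1.137832; p*ln(p) = 0.320513 * (-1.137832) = -0.364690
  p = 41/156 = 0.262821; ln(p) = -1.336282; p*ln(p) = 0.262821 * (-1.336282) = -0.351203
sum(p*ln(p)) = (-0.241557) + (-0.233566) + (-0.324948) + (-0.364690) + (-0.351203) = -1.515964
H' = -(-1.515964) = 1.515964 ≈ 1.5160

1.5160


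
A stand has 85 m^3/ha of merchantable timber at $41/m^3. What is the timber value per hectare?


Value = 85 * 41 = $3485/ha

$3485/ha


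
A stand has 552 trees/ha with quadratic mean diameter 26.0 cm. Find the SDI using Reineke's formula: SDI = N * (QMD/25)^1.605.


QMD/25 = 26.0/25 = 1.04
(1.04)^1.605 = exp(1.605 * ln(1.04)) = exp(1.605 * 0.0392207) = exp(0.0629492) = 1.06497
SDI = 552 * 1.06497 = 587.863 ≈ 588

588


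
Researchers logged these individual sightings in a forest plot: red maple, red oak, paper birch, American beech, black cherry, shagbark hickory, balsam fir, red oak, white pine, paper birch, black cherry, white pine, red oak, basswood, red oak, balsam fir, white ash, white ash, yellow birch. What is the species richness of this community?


Total individuals logged = 19
Distinct species (count of individuals): red maple (1), red oak (4), paper birch (2), American beech (1), black cherry (2), shagbark hickory (1), balsam fir (2), white pine (2), basswood (1), white ash (2), yellow birch (1)
Species richness = number of distinct species = 11

11


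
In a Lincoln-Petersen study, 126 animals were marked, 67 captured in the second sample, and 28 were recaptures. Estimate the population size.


N = M * C / R = 126 * 67 / 28 = 8442 / 28 = 301.50 ≈ 302

302 individuals


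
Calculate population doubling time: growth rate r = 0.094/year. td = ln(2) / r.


td = ln(2) / 0.094 = 0.693147 / 0.094 = 7.37390 ≈ 7.4 years

7.4 years


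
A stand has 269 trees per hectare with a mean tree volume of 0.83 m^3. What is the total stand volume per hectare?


V_stand = 269 * 0.83 = 223.27 ≈ 223.3 m^3/ha

223.3 m^3/ha


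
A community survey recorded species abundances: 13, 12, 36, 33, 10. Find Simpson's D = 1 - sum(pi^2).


Total N = 13 + 12 + 36 + 33 + 10 = 104
Per-species terms:
  p = 13/104 = 0.125000; p^2 = 0.125000^2 = 0.015625
  p = 12/104 = 0.115385; p^2 = 0.115385^2 = 0.013314
  p = 36/104 = 0.346154; p^2 = 0.346154^2 = 0.119823
  p = 33/104 = 0.317308; p^2 = 0.317308^2 = 0.100684
  p = 10/104 = 0.096154; p^2 = 0.096154^2 = 0.009246
sum(p^2) = 0.015625 + 0.013314 + 0.119823 + 0.100684 + 0.009246 = 0.258692
D = 1 - 0.258692 = 0.741308 ≈ 0.7413

0.7413


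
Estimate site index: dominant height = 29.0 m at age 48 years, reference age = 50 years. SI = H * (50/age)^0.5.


50/48 = 1.04167
(1.04167)^0.5 = 1.02062
SI = 29.0 * 1.02062 = 29.5980 ≈ 29.6 m

29.6 m


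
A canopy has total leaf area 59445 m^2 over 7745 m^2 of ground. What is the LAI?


LAI = 59445 / 7745 = 7.6753 ≈ 7.68

7.68


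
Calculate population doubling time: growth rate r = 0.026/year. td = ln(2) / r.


td = ln(2) / 0.026 = 0.693147 / 0.026 = 26.6595 ≈ 26.7 years

26.7 years


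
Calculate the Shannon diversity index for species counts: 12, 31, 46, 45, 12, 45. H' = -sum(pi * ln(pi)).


Total N = 12 + 31 + 46 + 45 + 12 + 45 = 191
Per-species terms:
  p = 12/191 = 0.062827; ln(p) = -2.767370; p*ln(p) = 0.062827 * (-2.767370) = -0.173866
  p = 31/191 = 0.162304; ln(p) = -1.818284; p*ln(p) = 0.162304 * (-1.818284) = -0.295115
  p = 46/191 = 0.240838; ln(p) = -1.423631; p*ln(p) = 0.240838 * (-1.423631) = -0.342864
  p = 45/191 = 0.235602; ln(p) = -1.445611; p*ln(p) = 0.235602 * (-1.445611) = -0.340589
  p = 12/191 = 0.062827; ln(p) = -2.767370; p*ln(p) = 0.062827 * (-2.767370) = -0.173866
  p = 45/191 = 0.235602; ln(p) = -1.445611; p*ln(p) = 0.235602 * (-1.445611) = -0.340589
sum(p*ln(p)) = (-0.173866) + (-0.295115) + (-0.342864) + (-0.340589) + (-0.173866) + (-0.340589) = -1.666889
H' = -(-1.666889) = 1.666889 ≈ 1.6669

1.6669


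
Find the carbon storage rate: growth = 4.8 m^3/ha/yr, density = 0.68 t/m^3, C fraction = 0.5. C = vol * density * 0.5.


C = 4.8 * 0.68 * 0.5 = 1.632 ≈ 1.63 t C/ha/yr

1.63 t C/ha/yr


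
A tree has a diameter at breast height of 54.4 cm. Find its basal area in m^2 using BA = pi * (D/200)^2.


D/200 = 54.4/200 = 0.272 m
(D/200)^2 = 0.272^2 = 0.073984
BA = 3.141593 * 0.073984 = 0.232428 ≈ 0.2324 m^2

0.2324 m^2


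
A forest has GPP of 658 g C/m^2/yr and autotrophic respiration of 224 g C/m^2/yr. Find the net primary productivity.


NPP = GPP - Ra = 658 - 224 = 434 g C/m^2/yr

434 g C/m^2/yr


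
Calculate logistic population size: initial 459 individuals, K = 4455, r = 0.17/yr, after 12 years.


(K - N0)/N0 = (4455 - 459)/459 = 3996/459 = 8.70588
r*t = 0.17 * 12 = 2.04; exp(-2.04) = 0.130029
8.70588 * 0.130029 = 1.13202
1 + 1.13202 = 2.13202
N = 4455 / 2.13202 = 2089.57 ≈ 2090

2090


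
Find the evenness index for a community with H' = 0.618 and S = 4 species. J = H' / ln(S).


ln(4) = 1.38629
J = H' / ln(S) = 0.618 / 1.38629 = 0.445794 ≈ 0.4458

0.4458


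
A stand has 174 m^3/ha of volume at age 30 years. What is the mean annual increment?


MAI = 174 / 30 = 5.80 m^3/ha/yr

5.80 m^3/ha/yr


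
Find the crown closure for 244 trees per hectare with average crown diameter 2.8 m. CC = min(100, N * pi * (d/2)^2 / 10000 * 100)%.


(d/2)^2 = (2.8/2)^2 = 1.4^2 = 1.96
Crown area = 3.141593 * 1.96 = 6.15752 m^2
N * area / 10000 * 100 = 244 * 6.15752 / 10000 * 100 = 15.0243
CC = min(100, 15.0243) = 15.0243 ≈ 15.0%

15.0%


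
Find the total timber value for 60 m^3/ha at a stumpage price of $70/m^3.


Value = 60 * 70 = $4200/ha

$4200/ha


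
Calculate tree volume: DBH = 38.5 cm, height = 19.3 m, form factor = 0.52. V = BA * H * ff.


(D/200)^2 = (38.5/200)^2 = 0.1925^2 = 0.03705625
BA = 3.141593 * 0.03705625 = 0.116416 m^2
V = 0.116416 * 19.3 * 0.52 = 1.16835 ≈ 1.168 m^3

1.168 m^3


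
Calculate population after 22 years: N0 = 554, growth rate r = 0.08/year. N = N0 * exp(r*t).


r*t = 0.08 * 22 = 1.76
exp(1.76) = 5.81244
N = 554 * 5.81244 = 3220.09 ≈ 3220

3220


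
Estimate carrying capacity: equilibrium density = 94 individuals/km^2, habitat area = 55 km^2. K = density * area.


K = 94 * 55 = 5170 individuals

5170 individuals


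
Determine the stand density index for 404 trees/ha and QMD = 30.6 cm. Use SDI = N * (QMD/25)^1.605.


QMD/25 = 30.6/25 = 1.224
(1.224)^1.605 = exp(1.605 * ln(1.224)) = exp(1.605 * 0.202124) = exp(0.324409) = 1.38321
SDI = 404 * 1.38321 = 558.817 ≈ 559

559


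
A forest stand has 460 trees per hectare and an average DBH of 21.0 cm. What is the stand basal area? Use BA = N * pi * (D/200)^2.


(D/200)^2 = (21.0/200)^2 = 0.105^2 = 0.011025
Individual BA = 3.141593 * 0.011025 = 0.0346361 m^2
Stand BA = 460 * 0.0346361 = 15.9326 ≈ 15.93 m^2/ha

15.93 m^2/ha


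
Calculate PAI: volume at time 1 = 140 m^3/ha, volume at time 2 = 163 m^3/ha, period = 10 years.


PAI = (V2 - V1) / period = (163 - 140) / 10 = 23 / 10 = 2.30 m^3/ha/yr

2.30 m^3/ha/yr


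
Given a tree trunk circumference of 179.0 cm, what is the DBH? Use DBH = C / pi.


DBH = C / pi = 179.0 / 3.141593 = 56.9775 ≈ 56.98 cm

56.98 cm


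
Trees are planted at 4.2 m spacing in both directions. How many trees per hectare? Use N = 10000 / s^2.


N = 10000 / 4.2^2 = 10000 / 17.64 = 566.893 ≈ 567 trees/ha

567 trees/ha


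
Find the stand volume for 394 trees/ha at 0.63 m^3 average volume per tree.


V_stand = 394 * 0.63 = 248.22 ≈ 248.2 m^3/ha

248.2 m^3/ha


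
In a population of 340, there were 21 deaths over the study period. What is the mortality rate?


Mortality rate = 21 / 340 = 0.061765 ≈ 0.0618

0.0618


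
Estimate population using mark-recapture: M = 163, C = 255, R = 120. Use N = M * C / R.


N = M * C / R = 163 * 255 / 120 = 41565 / 120 = 346.38 ≈ 346

346 individuals


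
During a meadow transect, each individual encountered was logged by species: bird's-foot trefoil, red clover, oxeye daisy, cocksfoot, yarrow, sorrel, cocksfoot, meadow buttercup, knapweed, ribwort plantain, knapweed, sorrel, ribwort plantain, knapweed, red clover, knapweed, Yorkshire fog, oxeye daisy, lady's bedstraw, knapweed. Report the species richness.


Total individuals logged = 20
Distinct species (count of individuals): bird's-foot trefoil (1), red clover (2), oxeye daisy (2), cocksfoot (2), yarrow (1), sorrel (2), meadow buttercup (1), knapweed (5), ribwort plantain (2), Yorkshire fog (1), lady's bedstraw (1)
Species richness = number of distinct species = 11

11


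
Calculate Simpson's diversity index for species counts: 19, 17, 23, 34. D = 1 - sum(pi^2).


Total N = 19 + 17 + 23 + 34 = 93
Per-species terms:
  p = 19/93 = 0.204301; p^2 = 0.204301^2 = 0.041739
  p = 17/93 = 0.182796; p^2 = 0.182796^2 = 0.033414
  p = 23/93 = 0.247312; p^2 = 0.247312^2 = 0.061163
  p = 34/93 = 0.365591; p^2 = 0.365591^2 = 0.133657
sum(p^2) = 0.041739 + 0.033414 + 0.061163 + 0.133657 = 0.269973
D = 1 - 0.269973 = 0.730027 ≈ 0.7300

0.7300


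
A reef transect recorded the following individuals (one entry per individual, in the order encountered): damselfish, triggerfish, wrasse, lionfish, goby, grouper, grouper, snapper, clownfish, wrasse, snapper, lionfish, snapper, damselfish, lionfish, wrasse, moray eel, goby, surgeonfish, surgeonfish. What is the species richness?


Total individuals logged = 20
Distinct species (count of individuals): damselfish (2), triggerfish (1), wrasse (3), lionfish (3), goby (2), grouper (2), snapper (3), clownfish (1), moray eel (1), surgeonfish (2)
Species richness = number of distinct species = 10

10


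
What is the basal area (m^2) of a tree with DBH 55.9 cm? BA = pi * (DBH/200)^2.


D/200 = 55.9/200 = 0.2795 m
(D/200)^2 = 0.2795^2 = 0.07812025
BA = 3.141593 * 0.07812025 = 0.245422 ≈ 0.2454 m^2

0.2454 m^2


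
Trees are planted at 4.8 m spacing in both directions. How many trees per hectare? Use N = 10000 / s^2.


N = 10000 / 4.8^2 = 10000 / 23.04 = 434.028 ≈ 434 trees/ha

434 trees/ha


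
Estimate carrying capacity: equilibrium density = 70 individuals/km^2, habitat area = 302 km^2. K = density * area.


K = 70 * 302 = 21140 individuals

21140 individuals


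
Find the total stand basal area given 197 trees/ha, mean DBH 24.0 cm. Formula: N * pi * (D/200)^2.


(D/200)^2 = (24.0/200)^2 = 0.12^2 = 0.0144
Individual BA = 3.141593 * 0.0144 = 0.0452389 m^2
Stand BA = 197 * 0.0452389 = 8.91206 ≈ 8.91 m^2/ha

8.91 m^2/ha


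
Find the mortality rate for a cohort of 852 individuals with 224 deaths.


Mortality rate = 224 / 852 = 0.262911 ≈ 0.2629

0.2629


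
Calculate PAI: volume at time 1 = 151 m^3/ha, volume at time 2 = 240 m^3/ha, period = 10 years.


PAI = (V2 - V1) / period = (240 - 151) / 10 = 89 / 10 = 8.90 m^3/ha/yr

8.90 m^3/ha/yr


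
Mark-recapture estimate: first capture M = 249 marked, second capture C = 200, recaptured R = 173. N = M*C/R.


N = M * C / R = 249 * 200 / 173 = 49800 / 173 = 287.86 ≈ 288

288 individuals


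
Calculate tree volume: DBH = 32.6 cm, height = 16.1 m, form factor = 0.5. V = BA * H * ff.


(D/200)^2 = (32.6/200)^2 = 0.163^2 = 0.026569
BA = 3.141593 * 0.026569 = 0.0834690 m^2
V = 0.0834690 * 16.1 * 0.5 = 0.671925 ≈ 0.672 m^3

0.672 m^3


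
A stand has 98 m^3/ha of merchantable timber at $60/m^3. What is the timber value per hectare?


Value = 98 * 60 = $5880/ha

$5880/ha


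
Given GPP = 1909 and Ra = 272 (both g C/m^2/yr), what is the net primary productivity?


NPP = GPP - Ra = 1909 - 272 = 1637 g C/m^2/yr

1637 g C/m^2/yr


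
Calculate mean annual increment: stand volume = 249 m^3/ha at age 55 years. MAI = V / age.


MAI = 249 / 55 = 4.5273 ≈ 4.53 m^3/ha/yr

4.53 m^3/ha/yr


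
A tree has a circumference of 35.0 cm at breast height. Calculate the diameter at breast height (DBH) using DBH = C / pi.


DBH = C / pi = 35.0 / 3.141593 = 11.1408 ≈ 11.14 cm

11.14 cm


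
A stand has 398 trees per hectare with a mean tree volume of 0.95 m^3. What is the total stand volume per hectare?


V_stand = 398 * 0.95 = 378.1 m^3/ha

378.1 m^3/ha


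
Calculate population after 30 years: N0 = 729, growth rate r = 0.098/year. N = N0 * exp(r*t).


r*t = 0.098 * 30 = 2.94
exp(2.94) = 18.9158
N = 729 * 18.9158 = 13789.6 ≈ 13790

13790
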